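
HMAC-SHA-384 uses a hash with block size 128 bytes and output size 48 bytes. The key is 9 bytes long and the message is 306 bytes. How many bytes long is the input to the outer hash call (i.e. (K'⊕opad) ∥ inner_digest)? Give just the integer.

176

Key is 9 ≤ 128 bytes, zero-padded: |K'| = 128.
Outer input = (K'⊕opad) ∥ H(inner) → 128 + 48 = 176 bytes.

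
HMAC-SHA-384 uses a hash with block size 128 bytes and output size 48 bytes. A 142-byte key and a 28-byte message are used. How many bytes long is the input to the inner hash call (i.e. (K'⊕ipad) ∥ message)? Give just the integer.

156

Key is 142 > 128 bytes, so it is hashed to 48 bytes then zero-padded to 128: |K'| = 128.
Inner input = (K'⊕ipad) ∥ m → 128 + 28 = 156 bytes.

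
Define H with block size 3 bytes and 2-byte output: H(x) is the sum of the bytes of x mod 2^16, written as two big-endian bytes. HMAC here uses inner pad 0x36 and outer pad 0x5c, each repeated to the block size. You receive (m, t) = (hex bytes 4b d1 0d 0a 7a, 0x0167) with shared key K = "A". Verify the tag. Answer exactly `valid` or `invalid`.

Key "A" = 41 is 1 byte ≤ B = 3; zero-pad to 3 bytes: K' = 41 00 00.
K' ⊕ ipad = 77 36 36; K' ⊕ opad = 1d 5c 5c.
Inner hash: sum = 119+54+54+75+209+13+10+122 = 656 → 02 90.
Outer hash (recomputed tag): sum = 29+92+92+2+144 = 359 → 01 67.
Recomputed tag = 0167; claimed = 0167 → match.

valid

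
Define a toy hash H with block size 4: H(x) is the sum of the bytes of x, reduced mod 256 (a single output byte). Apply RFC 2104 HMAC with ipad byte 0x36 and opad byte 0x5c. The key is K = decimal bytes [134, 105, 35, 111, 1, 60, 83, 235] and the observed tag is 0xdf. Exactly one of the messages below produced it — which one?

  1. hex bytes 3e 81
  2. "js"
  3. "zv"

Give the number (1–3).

1

Key decimal bytes [134, 105, 35, 111, 1, 60, 83, 235] = 86 69 23 6f 01 3c 53 eb is 8 bytes > B = 4, so hash it first: H(key) = fc, then zero-pad to 4 bytes: K' = fc 00 00 00.
K' ⊕ ipad = ca 36 36 36; K' ⊕ opad = a0 5c 5c 5c.
m1: inner = H(ca 36 36 36 3e 81) = 2b; tag = H(a0 5c 5c 5c 2b) = df ← matches
m2: inner = H(ca 36 36 36 6a 73) = 49; tag = H(a0 5c 5c 5c 49) = fd
m3: inner = H(ca 36 36 36 7a 76) = 5c; tag = H(a0 5c 5c 5c 5c) = 10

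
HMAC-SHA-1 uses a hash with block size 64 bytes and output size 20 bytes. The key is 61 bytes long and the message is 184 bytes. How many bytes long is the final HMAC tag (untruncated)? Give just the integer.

The tag is one SHA-1 digest: 20 bytes.

20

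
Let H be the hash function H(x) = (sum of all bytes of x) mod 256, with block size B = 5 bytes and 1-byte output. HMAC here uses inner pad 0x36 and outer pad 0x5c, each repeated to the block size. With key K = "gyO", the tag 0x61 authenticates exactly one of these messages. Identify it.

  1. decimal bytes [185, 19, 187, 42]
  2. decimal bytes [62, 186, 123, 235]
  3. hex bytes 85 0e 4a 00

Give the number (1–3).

Key "gyO" = 67 79 4f is 3 bytes ≤ B = 5; zero-pad to 5 bytes: K' = 67 79 4f 00 00.
K' ⊕ ipad = 51 4f 79 36 36; K' ⊕ opad = 3b 25 13 5c 5c.
m1: inner = H(51 4f 79 36 36 b9 13 bb 2a) = 36; tag = H(3b 25 13 5c 5c 36) = 61 ← matches
m2: inner = H(51 4f 79 36 36 3e ba 7b eb) = e3; tag = H(3b 25 13 5c 5c e3) = 0e
m3: inner = H(51 4f 79 36 36 85 0e 4a 00) = 62; tag = H(3b 25 13 5c 5c 62) = 8d

1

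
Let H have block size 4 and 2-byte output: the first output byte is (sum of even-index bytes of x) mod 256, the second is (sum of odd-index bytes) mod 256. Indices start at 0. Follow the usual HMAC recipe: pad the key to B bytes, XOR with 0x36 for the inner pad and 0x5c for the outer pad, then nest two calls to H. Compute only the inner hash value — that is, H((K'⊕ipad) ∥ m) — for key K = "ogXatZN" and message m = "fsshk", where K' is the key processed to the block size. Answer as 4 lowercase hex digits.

3925

Key "ogXatZN" = 6f 67 58 61 74 5a 4e is 7 bytes > B = 4, so hash it first: H(key) = 89 22, then zero-pad to 4 bytes: K' = 89 22 00 00.
K' ⊕ ipad = bf 14 36 36.
Inner input = bf 14 36 36 ∥ 66 73 73 68 6b.
Inner hash: even-index sum = 569 mod 256 = 57; odd-index sum = 293 mod 256 = 37 → 39 25.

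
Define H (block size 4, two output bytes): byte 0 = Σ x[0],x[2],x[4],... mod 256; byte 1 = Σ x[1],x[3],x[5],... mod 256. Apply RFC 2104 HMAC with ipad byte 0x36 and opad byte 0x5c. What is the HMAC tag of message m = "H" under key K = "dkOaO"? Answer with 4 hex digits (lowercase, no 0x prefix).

6c1c

Key "dkOaO" = 64 6b 4f 61 4f is 5 bytes > B = 4, so hash it first: H(key) = 02 cc, then zero-pad to 4 bytes: K' = 02 cc 00 00.
K' ⊕ ipad = 34 fa 36 36.  K' ⊕ opad = 5e 90 5c 5c.
Inner input = (K'⊕ipad) ∥ m = 34 fa 36 36 ∥ 48.
Inner hash: even-index sum = 178 mod 256 = 178; odd-index sum = 304 mod 256 = 48 → b2 30.
Outer input = (K'⊕opad) ∥ inner = 5e 90 5c 5c ∥ b2 30.
Outer hash (tag): even-index sum = 364 mod 256 = 108; odd-index sum = 284 mod 256 = 28 → 6c 1c.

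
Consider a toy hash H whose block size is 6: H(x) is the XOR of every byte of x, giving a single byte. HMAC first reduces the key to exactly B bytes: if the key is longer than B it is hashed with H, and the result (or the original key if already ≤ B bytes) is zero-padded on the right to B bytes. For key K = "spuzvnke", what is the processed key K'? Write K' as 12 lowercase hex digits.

|K| = 8 > B = 6, so first hash the key.
H(K): XOR 73⊕70⊕75⊕7a⊕76⊕6e⊕6b⊕65 = 1a.
Zero-pad H(K) = 1a to 6 bytes: K' = 1a 00 00 00 00 00.

1a0000000000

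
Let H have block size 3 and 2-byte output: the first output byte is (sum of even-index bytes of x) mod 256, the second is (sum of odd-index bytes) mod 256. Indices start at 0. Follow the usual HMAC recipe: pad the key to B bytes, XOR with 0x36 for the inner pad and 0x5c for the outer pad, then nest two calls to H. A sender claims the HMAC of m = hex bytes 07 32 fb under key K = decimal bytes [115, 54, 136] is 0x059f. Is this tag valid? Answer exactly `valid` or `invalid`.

Key decimal bytes [115, 54, 136] = 73 36 88 is exactly B = 3 bytes: K' = 73 36 88.
K' ⊕ ipad = 45 00 be; K' ⊕ opad = 2f 6a d4.
Inner hash: even-index sum = 309 mod 256 = 53; odd-index sum = 258 mod 256 = 2 → 35 02.
Outer hash (recomputed tag): even-index sum = 261 mod 256 = 5; odd-index sum = 159 mod 256 = 159 → 05 9f.
Recomputed tag = 059f; claimed = 059f → match.

valid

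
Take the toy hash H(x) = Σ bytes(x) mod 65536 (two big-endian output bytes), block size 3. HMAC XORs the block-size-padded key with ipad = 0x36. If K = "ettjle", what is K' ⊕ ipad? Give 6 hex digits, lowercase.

Key "ettjle" = 65 74 74 6a 6c 65 is 6 bytes > B = 3, so hash it first: H(key) = 02 88, then zero-pad to 3 bytes: K' = 02 88 00.
XOR each byte with 0x36: 02⊕36=34, 88⊕36=be, 00⊕36=36.

34be36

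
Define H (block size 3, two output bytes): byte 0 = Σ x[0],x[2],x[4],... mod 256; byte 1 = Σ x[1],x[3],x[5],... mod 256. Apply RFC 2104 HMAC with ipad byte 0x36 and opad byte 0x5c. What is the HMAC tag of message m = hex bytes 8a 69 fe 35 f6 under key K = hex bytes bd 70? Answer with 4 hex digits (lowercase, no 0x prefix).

018b

Key hex bytes bd 70 is 2 bytes ≤ B = 3; zero-pad to 3 bytes: K' = bd 70 00.
K' ⊕ ipad = 8b 46 36.  K' ⊕ opad = e1 2c 5c.
Inner input = (K'⊕ipad) ∥ m = 8b 46 36 ∥ 8a 69 fe 35 f6.
Inner hash: even-index sum = 351 mod 256 = 95; odd-index sum = 708 mod 256 = 196 → 5f c4.
Outer input = (K'⊕opad) ∥ inner = e1 2c 5c ∥ 5f c4.
Outer hash (tag): even-index sum = 513 mod 256 = 1; odd-index sum = 139 mod 256 = 139 → 01 8b.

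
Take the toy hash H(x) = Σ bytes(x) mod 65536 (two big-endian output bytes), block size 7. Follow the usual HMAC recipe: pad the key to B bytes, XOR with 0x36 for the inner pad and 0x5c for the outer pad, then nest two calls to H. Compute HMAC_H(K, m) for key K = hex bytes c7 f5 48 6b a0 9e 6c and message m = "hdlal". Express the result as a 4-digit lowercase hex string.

Key hex bytes c7 f5 48 6b a0 9e 6c is exactly B = 7 bytes: K' = c7 f5 48 6b a0 9e 6c.
K' ⊕ ipad = f1 c3 7e 5d 96 a8 5a.  K' ⊕ opad = 9b a9 14 37 fc c2 30.
Inner input = (K'⊕ipad) ∥ m = f1 c3 7e 5d 96 a8 5a ∥ 68 64 6c 61 6c.
Inner hash: sum = 241+195+126+93+150+168+90+104+100+108+97+108 = 1580 → 06 2c.
Outer input = (K'⊕opad) ∥ inner = 9b a9 14 37 fc c2 30 ∥ 06 2c.
Outer hash (tag): sum = 155+169+20+55+252+194+48+6+44 = 943 → 03 af.

03af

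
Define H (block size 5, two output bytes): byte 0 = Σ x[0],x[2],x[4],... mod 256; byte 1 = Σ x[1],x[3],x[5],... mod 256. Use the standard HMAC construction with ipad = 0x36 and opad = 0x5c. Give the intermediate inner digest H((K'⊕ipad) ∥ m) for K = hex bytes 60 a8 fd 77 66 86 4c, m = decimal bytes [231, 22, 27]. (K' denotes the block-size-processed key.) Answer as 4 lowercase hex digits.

Key hex bytes 60 a8 fd 77 66 86 4c is 7 bytes > B = 5, so hash it first: H(key) = 0f a5, then zero-pad to 5 bytes: K' = 0f a5 00 00 00.
K' ⊕ ipad = 39 93 36 36 36.
Inner input = 39 93 36 36 36 ∥ e7 16 1b.
Inner hash: even-index sum = 187 mod 256 = 187; odd-index sum = 459 mod 256 = 203 → bb cb.

bbcb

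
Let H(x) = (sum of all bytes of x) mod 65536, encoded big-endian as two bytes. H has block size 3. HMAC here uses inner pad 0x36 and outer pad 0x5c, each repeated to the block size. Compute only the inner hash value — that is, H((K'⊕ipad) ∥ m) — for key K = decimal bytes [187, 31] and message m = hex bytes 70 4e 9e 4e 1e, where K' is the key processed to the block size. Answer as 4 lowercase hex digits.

02b4

Key decimal bytes [187, 31] = bb 1f is 2 bytes ≤ B = 3; zero-pad to 3 bytes: K' = bb 1f 00.
K' ⊕ ipad = 8d 29 36.
Inner input = 8d 29 36 ∥ 70 4e 9e 4e 1e.
Inner hash: sum = 141+41+54+112+78+158+78+30 = 692 → 02 b4.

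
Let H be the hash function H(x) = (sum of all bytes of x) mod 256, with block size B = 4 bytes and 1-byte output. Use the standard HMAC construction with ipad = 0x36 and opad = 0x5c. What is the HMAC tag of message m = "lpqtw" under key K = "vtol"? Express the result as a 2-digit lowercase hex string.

22

Key "vtol" = 76 74 6f 6c is exactly B = 4 bytes: K' = 76 74 6f 6c.
K' ⊕ ipad = 40 42 59 5a.  K' ⊕ opad = 2a 28 33 30.
Inner input = (K'⊕ipad) ∥ m = 40 42 59 5a ∥ 6c 70 71 74 77.
Inner hash: sum = 64+66+89+90+108+112+113+116+119 = 877; mod 256 = 109 → 6d.
Outer input = (K'⊕opad) ∥ inner = 2a 28 33 30 ∥ 6d.
Outer hash (tag): sum = 42+40+51+48+109 = 290; mod 256 = 34 → 22.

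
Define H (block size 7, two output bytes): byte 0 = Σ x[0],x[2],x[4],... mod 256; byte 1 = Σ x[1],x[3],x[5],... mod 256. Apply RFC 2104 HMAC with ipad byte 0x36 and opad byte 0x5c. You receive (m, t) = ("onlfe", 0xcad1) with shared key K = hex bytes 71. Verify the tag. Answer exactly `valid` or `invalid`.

invalid

Key hex bytes 71 is 1 byte ≤ B = 7; zero-pad to 7 bytes: K' = 71 00 00 00 00 00 00.
K' ⊕ ipad = 47 36 36 36 36 36 36; K' ⊕ opad = 2d 5c 5c 5c 5c 5c 5c.
Inner hash: even-index sum = 445 mod 256 = 189; odd-index sum = 482 mod 256 = 226 → bd e2.
Outer hash (recomputed tag): even-index sum = 547 mod 256 = 35; odd-index sum = 465 mod 256 = 209 → 23 d1.
Recomputed tag = 23d1; claimed = cad1 → mismatch.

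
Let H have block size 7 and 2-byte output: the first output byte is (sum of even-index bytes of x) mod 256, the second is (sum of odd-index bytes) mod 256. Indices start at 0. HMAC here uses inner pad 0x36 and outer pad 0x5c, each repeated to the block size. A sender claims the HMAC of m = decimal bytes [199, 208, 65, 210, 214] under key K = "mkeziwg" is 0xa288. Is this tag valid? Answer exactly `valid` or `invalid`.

valid

Key "mkeziwg" = 6d 6b 65 7a 69 77 67 is exactly B = 7 bytes: K' = 6d 6b 65 7a 69 77 67.
K' ⊕ ipad = 5b 5d 53 4c 5f 41 51; K' ⊕ opad = 31 37 39 26 35 2b 3b.
Inner hash: even-index sum = 768 mod 256 = 0; odd-index sum = 712 mod 256 = 200 → 00 c8.
Outer hash (recomputed tag): even-index sum = 418 mod 256 = 162; odd-index sum = 136 mod 256 = 136 → a2 88.
Recomputed tag = a288; claimed = a288 → match.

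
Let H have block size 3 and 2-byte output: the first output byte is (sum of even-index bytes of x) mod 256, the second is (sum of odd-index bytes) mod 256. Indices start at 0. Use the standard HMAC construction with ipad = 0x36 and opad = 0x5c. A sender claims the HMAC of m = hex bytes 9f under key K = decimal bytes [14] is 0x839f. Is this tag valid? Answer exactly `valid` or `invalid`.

invalid

Key decimal bytes [14] = 0e is 1 byte ≤ B = 3; zero-pad to 3 bytes: K' = 0e 00 00.
K' ⊕ ipad = 38 36 36; K' ⊕ opad = 52 5c 5c.
Inner hash: even-index sum = 110 mod 256 = 110; odd-index sum = 213 mod 256 = 213 → 6e d5.
Outer hash (recomputed tag): even-index sum = 387 mod 256 = 131; odd-index sum = 202 mod 256 = 202 → 83 ca.
Recomputed tag = 83ca; claimed = 839f → mismatch.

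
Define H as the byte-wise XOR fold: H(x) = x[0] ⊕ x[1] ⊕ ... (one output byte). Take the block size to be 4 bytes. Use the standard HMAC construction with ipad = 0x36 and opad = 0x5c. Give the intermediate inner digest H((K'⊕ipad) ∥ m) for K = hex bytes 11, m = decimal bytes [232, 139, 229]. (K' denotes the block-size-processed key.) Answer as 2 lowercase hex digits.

Key hex bytes 11 is 1 byte ≤ B = 4; zero-pad to 4 bytes: K' = 11 00 00 00.
K' ⊕ ipad = 27 36 36 36.
Inner input = 27 36 36 36 ∥ e8 8b e5.
Inner hash: XOR 27⊕36⊕36⊕36⊕e8⊕8b⊕e5 = 97.

97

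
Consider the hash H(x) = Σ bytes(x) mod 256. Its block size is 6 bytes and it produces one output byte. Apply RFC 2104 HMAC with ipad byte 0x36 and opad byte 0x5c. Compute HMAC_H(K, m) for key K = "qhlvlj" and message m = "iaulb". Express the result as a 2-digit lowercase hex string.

Key "qhlvlj" = 71 68 6c 76 6c 6a is exactly B = 6 bytes: K' = 71 68 6c 76 6c 6a.
K' ⊕ ipad = 47 5e 5a 40 5a 5c.  K' ⊕ opad = 2d 34 30 2a 30 36.
Inner input = (K'⊕ipad) ∥ m = 47 5e 5a 40 5a 5c ∥ 69 61 75 6c 62.
Inner hash: sum = 71+94+90+64+90+92+105+97+117+108+98 = 1026; mod 256 = 2 → 02.
Outer input = (K'⊕opad) ∥ inner = 2d 34 30 2a 30 36 ∥ 02.
Outer hash (tag): sum = 45+52+48+42+48+54+2 = 291; mod 256 = 35 → 23.

23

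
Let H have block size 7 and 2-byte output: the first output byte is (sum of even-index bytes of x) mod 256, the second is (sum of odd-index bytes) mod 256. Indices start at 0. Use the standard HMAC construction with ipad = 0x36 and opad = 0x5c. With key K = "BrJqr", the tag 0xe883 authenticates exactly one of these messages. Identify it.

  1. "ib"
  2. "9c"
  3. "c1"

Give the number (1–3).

Key "BrJqr" = 42 72 4a 71 72 is 5 bytes ≤ B = 7; zero-pad to 7 bytes: K' = 42 72 4a 71 72 00 00.
K' ⊕ ipad = 74 44 7c 47 44 36 36; K' ⊕ opad = 1e 2e 16 2d 2e 5c 5c.
m1: inner = H(74 44 7c 47 44 36 36 69 62) = cc 2a; tag = H(1e 2e 16 2d 2e 5c 5c cc 2a) = e883 ← matches
m2: inner = H(74 44 7c 47 44 36 36 39 63) = cd fa; tag = H(1e 2e 16 2d 2e 5c 5c cd fa) = b884
m3: inner = H(74 44 7c 47 44 36 36 63 31) = 9b 24; tag = H(1e 2e 16 2d 2e 5c 5c 9b 24) = e252

1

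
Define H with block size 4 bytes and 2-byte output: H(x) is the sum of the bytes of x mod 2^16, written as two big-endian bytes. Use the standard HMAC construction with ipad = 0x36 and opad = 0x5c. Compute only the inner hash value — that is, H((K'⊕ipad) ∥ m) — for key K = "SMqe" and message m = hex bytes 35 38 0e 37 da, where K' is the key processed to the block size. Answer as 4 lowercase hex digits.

Key "SMqe" = 53 4d 71 65 is exactly B = 4 bytes: K' = 53 4d 71 65.
K' ⊕ ipad = 65 7b 47 53.
Inner input = 65 7b 47 53 ∥ 35 38 0e 37 da.
Inner hash: sum = 101+123+71+83+53+56+14+55+218 = 774 → 03 06.

0306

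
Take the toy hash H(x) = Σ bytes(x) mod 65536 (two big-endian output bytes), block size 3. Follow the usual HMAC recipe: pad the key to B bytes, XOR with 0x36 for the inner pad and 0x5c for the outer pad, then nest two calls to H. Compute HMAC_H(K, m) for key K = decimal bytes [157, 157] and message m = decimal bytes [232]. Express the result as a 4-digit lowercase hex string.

Key decimal bytes [157, 157] = 9d 9d is 2 bytes ≤ B = 3; zero-pad to 3 bytes: K' = 9d 9d 00.
K' ⊕ ipad = ab ab 36.  K' ⊕ opad = c1 c1 5c.
Inner input = (K'⊕ipad) ∥ m = ab ab 36 ∥ e8.
Inner hash: sum = 171+171+54+232 = 628 → 02 74.
Outer input = (K'⊕opad) ∥ inner = c1 c1 5c ∥ 02 74.
Outer hash (tag): sum = 193+193+92+2+116 = 596 → 02 54.

0254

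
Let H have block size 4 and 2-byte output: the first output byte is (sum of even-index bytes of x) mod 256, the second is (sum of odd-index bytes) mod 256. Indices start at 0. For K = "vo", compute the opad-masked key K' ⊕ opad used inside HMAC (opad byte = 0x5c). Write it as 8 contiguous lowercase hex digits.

2a335c5c

Key "vo" = 76 6f is 2 bytes ≤ B = 4; zero-pad to 4 bytes: K' = 76 6f 00 00.
XOR each byte with 0x5c: 76⊕5c=2a, 6f⊕5c=33, 00⊕5c=5c, 00⊕5c=5c.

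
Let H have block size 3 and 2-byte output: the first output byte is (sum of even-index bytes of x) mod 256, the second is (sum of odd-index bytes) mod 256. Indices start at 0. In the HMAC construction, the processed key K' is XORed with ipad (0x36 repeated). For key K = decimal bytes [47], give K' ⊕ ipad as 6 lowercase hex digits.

Key decimal bytes [47] = 2f is 1 byte ≤ B = 3; zero-pad to 3 bytes: K' = 2f 00 00.
XOR each byte with 0x36: 2f⊕36=19, 00⊕36=36, 00⊕36=36.

193636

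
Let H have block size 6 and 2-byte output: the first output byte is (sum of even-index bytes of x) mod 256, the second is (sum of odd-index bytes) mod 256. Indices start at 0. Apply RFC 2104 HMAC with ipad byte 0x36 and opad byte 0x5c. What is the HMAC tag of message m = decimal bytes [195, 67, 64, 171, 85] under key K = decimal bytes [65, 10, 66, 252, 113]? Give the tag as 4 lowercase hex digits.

f27c

Key decimal bytes [65, 10, 66, 252, 113] = 41 0a 42 fc 71 is 5 bytes ≤ B = 6; zero-pad to 6 bytes: K' = 41 0a 42 fc 71 00.
K' ⊕ ipad = 77 3c 74 ca 47 36.  K' ⊕ opad = 1d 56 1e a0 2d 5c.
Inner input = (K'⊕ipad) ∥ m = 77 3c 74 ca 47 36 ∥ c3 43 40 ab 55.
Inner hash: even-index sum = 650 mod 256 = 138; odd-index sum = 554 mod 256 = 42 → 8a 2a.
Outer input = (K'⊕opad) ∥ inner = 1d 56 1e a0 2d 5c ∥ 8a 2a.
Outer hash (tag): even-index sum = 242 mod 256 = 242; odd-index sum = 380 mod 256 = 124 → f2 7c.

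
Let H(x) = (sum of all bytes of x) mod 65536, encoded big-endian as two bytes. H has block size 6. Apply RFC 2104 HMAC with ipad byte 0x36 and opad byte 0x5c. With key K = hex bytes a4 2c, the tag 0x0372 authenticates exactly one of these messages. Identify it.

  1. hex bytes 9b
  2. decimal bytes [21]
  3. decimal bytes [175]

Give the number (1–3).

Key hex bytes a4 2c is 2 bytes ≤ B = 6; zero-pad to 6 bytes: K' = a4 2c 00 00 00 00.
K' ⊕ ipad = 92 1a 36 36 36 36; K' ⊕ opad = f8 70 5c 5c 5c 5c.
m1: inner = H(92 1a 36 36 36 36 9b) = 02 1f; tag = H(f8 70 5c 5c 5c 5c 02 1f) = 02f9
m2: inner = H(92 1a 36 36 36 36 15) = 01 99; tag = H(f8 70 5c 5c 5c 5c 01 99) = 0372 ← matches
m3: inner = H(92 1a 36 36 36 36 af) = 02 33; tag = H(f8 70 5c 5c 5c 5c 02 33) = 030d

2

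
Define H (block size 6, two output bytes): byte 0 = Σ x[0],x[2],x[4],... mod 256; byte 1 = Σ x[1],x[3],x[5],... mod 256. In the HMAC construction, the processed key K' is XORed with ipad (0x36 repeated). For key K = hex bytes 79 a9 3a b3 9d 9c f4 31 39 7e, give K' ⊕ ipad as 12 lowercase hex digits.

4b9136363636

Key hex bytes 79 a9 3a b3 9d 9c f4 31 39 7e is 10 bytes > B = 6, so hash it first: H(key) = 7d a7, then zero-pad to 6 bytes: K' = 7d a7 00 00 00 00.
XOR each byte with 0x36: 7d⊕36=4b, a7⊕36=91, 00⊕36=36, 00⊕36=36, 00⊕36=36, 00⊕36=36.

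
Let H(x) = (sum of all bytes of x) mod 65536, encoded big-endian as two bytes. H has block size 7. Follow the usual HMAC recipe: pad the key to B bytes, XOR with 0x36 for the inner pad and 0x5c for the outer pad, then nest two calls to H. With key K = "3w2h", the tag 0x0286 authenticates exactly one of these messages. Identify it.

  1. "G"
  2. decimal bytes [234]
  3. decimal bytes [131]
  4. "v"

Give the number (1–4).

2

Key "3w2h" = 33 77 32 68 is 4 bytes ≤ B = 7; zero-pad to 7 bytes: K' = 33 77 32 68 00 00 00.
K' ⊕ ipad = 05 41 04 5e 36 36 36; K' ⊕ opad = 6f 2b 6e 34 5c 5c 5c.
m1: inner = H(05 41 04 5e 36 36 36 47) = 01 91; tag = H(6f 2b 6e 34 5c 5c 5c 01 91) = 02e2
m2: inner = H(05 41 04 5e 36 36 36 ea) = 02 34; tag = H(6f 2b 6e 34 5c 5c 5c 02 34) = 0286 ← matches
m3: inner = H(05 41 04 5e 36 36 36 83) = 01 cd; tag = H(6f 2b 6e 34 5c 5c 5c 01 cd) = 031e
m4: inner = H(05 41 04 5e 36 36 36 76) = 01 c0; tag = H(6f 2b 6e 34 5c 5c 5c 01 c0) = 0311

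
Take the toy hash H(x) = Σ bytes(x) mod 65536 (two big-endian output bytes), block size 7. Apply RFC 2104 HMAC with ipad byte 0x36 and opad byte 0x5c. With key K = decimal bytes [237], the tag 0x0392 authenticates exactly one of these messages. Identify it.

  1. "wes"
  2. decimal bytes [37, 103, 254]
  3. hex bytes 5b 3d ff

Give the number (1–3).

Key decimal bytes [237] = ed is 1 byte ≤ B = 7; zero-pad to 7 bytes: K' = ed 00 00 00 00 00 00.
K' ⊕ ipad = db 36 36 36 36 36 36; K' ⊕ opad = b1 5c 5c 5c 5c 5c 5c.
m1: inner = H(db 36 36 36 36 36 36 77 65 73) = 03 6e; tag = H(b1 5c 5c 5c 5c 5c 5c 03 6e) = 034a
m2: inner = H(db 36 36 36 36 36 36 25 67 fe) = 03 a9; tag = H(b1 5c 5c 5c 5c 5c 5c 03 a9) = 0385
m3: inner = H(db 36 36 36 36 36 36 5b 3d ff) = 03 b6; tag = H(b1 5c 5c 5c 5c 5c 5c 03 b6) = 0392 ← matches

3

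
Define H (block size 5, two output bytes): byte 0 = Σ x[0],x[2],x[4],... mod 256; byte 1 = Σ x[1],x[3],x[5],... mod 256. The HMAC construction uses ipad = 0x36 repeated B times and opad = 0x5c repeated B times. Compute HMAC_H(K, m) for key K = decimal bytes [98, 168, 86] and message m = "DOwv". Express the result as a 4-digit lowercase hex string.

Key decimal bytes [98, 168, 86] = 62 a8 56 is 3 bytes ≤ B = 5; zero-pad to 5 bytes: K' = 62 a8 56 00 00.
K' ⊕ ipad = 54 9e 60 36 36.  K' ⊕ opad = 3e f4 0a 5c 5c.
Inner input = (K'⊕ipad) ∥ m = 54 9e 60 36 36 ∥ 44 4f 77 76.
Inner hash: even-index sum = 431 mod 256 = 175; odd-index sum = 399 mod 256 = 143 → af 8f.
Outer input = (K'⊕opad) ∥ inner = 3e f4 0a 5c 5c ∥ af 8f.
Outer hash (tag): even-index sum = 307 mod 256 = 51; odd-index sum = 511 mod 256 = 255 → 33 ff.

33ff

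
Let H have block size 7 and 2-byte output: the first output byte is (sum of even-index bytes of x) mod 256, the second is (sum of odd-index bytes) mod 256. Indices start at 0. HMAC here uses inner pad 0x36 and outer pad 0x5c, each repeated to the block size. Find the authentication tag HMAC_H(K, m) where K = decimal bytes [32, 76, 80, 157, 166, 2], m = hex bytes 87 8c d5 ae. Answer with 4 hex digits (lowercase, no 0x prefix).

93ab

Key decimal bytes [32, 76, 80, 157, 166, 2] = 20 4c 50 9d a6 02 is 6 bytes ≤ B = 7; zero-pad to 7 bytes: K' = 20 4c 50 9d a6 02 00.
K' ⊕ ipad = 16 7a 66 ab 90 34 36.  K' ⊕ opad = 7c 10 0c c1 fa 5e 5c.
Inner input = (K'⊕ipad) ∥ m = 16 7a 66 ab 90 34 36 ∥ 87 8c d5 ae.
Inner hash: even-index sum = 636 mod 256 = 124; odd-index sum = 693 mod 256 = 181 → 7c b5.
Outer input = (K'⊕opad) ∥ inner = 7c 10 0c c1 fa 5e 5c ∥ 7c b5.
Outer hash (tag): even-index sum = 659 mod 256 = 147; odd-index sum = 427 mod 256 = 171 → 93 ab.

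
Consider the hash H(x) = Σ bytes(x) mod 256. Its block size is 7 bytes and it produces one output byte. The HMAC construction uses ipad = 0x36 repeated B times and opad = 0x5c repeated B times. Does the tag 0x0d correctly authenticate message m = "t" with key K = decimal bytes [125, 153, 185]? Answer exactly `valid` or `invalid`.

invalid

Key decimal bytes [125, 153, 185] = 7d 99 b9 is 3 bytes ≤ B = 7; zero-pad to 7 bytes: K' = 7d 99 b9 00 00 00 00.
K' ⊕ ipad = 4b af 8f 36 36 36 36; K' ⊕ opad = 21 c5 e5 5c 5c 5c 5c.
Inner hash: sum = 75+175+143+54+54+54+54+116 = 725; mod 256 = 213 → d5.
Outer hash (recomputed tag): sum = 33+197+229+92+92+92+92+213 = 1040; mod 256 = 16 → 10.
Recomputed tag = 10; claimed = 0d → mismatch.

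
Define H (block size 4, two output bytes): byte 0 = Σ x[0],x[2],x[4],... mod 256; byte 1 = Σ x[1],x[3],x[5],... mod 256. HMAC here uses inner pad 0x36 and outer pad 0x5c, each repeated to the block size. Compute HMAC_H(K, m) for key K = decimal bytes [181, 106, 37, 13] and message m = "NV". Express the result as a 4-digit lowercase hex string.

4674

Key decimal bytes [181, 106, 37, 13] = b5 6a 25 0d is exactly B = 4 bytes: K' = b5 6a 25 0d.
K' ⊕ ipad = 83 5c 13 3b.  K' ⊕ opad = e9 36 79 51.
Inner input = (K'⊕ipad) ∥ m = 83 5c 13 3b ∥ 4e 56.
Inner hash: even-index sum = 228 mod 256 = 228; odd-index sum = 237 mod 256 = 237 → e4 ed.
Outer input = (K'⊕opad) ∥ inner = e9 36 79 51 ∥ e4 ed.
Outer hash (tag): even-index sum = 582 mod 256 = 70; odd-index sum = 372 mod 256 = 116 → 46 74.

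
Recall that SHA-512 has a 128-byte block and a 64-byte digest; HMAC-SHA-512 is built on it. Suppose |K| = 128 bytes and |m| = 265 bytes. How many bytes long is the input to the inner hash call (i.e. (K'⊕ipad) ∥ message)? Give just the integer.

393

Key is 128 ≤ 128 bytes, zero-padded: |K'| = 128.
Inner input = (K'⊕ipad) ∥ m → 128 + 265 = 393 bytes.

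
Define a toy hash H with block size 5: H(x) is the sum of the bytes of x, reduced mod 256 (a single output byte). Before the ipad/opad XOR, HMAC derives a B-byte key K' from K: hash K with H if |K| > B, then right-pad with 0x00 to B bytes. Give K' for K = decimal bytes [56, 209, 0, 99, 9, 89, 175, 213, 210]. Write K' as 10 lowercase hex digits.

|K| = 9 > B = 5, so first hash the key.
H(K): sum = 56+209+0+99+9+89+175+213+210 = 1060; mod 256 = 36 → 24.
Zero-pad H(K) = 24 to 5 bytes: K' = 24 00 00 00 00.

2400000000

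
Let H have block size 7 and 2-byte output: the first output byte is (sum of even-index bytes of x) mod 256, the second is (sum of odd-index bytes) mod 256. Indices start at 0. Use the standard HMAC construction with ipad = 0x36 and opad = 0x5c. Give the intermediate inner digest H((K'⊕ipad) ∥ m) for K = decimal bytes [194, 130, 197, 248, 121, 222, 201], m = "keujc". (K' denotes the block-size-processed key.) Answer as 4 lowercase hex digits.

04ad

Key decimal bytes [194, 130, 197, 248, 121, 222, 201] = c2 82 c5 f8 79 de c9 is exactly B = 7 bytes: K' = c2 82 c5 f8 79 de c9.
K' ⊕ ipad = f4 b4 f3 ce 4f e8 ff.
Inner input = f4 b4 f3 ce 4f e8 ff ∥ 6b 65 75 6a 63.
Inner hash: even-index sum = 1028 mod 256 = 4; odd-index sum = 941 mod 256 = 173 → 04 ad.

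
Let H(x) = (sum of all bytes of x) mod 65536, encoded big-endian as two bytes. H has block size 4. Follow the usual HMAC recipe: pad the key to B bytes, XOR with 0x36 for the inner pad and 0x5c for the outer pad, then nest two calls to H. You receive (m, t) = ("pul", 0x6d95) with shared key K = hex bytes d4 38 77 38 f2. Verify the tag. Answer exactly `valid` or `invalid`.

Key hex bytes d4 38 77 38 f2 is 5 bytes > B = 4, so hash it first: H(key) = 02 ad, then zero-pad to 4 bytes: K' = 02 ad 00 00.
K' ⊕ ipad = 34 9b 36 36; K' ⊕ opad = 5e f1 5c 5c.
Inner hash: sum = 52+155+54+54+112+117+108 = 652 → 02 8c.
Outer hash (recomputed tag): sum = 94+241+92+92+2+140 = 661 → 02 95.
Recomputed tag = 0295; claimed = 6d95 → mismatch.

invalid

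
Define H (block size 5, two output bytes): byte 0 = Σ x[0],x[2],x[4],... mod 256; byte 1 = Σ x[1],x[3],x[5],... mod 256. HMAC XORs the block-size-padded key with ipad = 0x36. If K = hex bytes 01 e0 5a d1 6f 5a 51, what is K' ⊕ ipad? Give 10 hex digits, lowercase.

2d3d363636

Key hex bytes 01 e0 5a d1 6f 5a 51 is 7 bytes > B = 5, so hash it first: H(key) = 1b 0b, then zero-pad to 5 bytes: K' = 1b 0b 00 00 00.
XOR each byte with 0x36: 1b⊕36=2d, 0b⊕36=3d, 00⊕36=36, 00⊕36=36, 00⊕36=36.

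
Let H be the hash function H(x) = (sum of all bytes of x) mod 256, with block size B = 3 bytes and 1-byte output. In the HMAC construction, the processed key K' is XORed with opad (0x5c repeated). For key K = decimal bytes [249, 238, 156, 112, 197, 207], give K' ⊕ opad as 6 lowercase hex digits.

db5c5c

Key decimal bytes [249, 238, 156, 112, 197, 207] = f9 ee 9c 70 c5 cf is 6 bytes > B = 3, so hash it first: H(key) = 87, then zero-pad to 3 bytes: K' = 87 00 00.
XOR each byte with 0x5c: 87⊕5c=db, 00⊕5c=5c, 00⊕5c=5c.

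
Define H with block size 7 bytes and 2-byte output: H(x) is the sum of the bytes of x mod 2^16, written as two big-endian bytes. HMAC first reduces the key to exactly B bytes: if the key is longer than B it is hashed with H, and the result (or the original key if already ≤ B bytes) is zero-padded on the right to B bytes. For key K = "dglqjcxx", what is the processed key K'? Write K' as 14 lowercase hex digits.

03650000000000

|K| = 8 > B = 7, so first hash the key.
H(K): sum = 100+103+108+113+106+99+120+120 = 869 → 03 65.
Zero-pad H(K) = 03 65 to 7 bytes: K' = 03 65 00 00 00 00 00.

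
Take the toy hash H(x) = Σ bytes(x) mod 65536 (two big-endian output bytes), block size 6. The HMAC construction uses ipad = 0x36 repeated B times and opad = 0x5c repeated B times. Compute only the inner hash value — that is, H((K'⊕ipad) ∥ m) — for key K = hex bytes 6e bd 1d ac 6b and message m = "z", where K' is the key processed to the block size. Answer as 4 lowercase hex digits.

Key hex bytes 6e bd 1d ac 6b is 5 bytes ≤ B = 6; zero-pad to 6 bytes: K' = 6e bd 1d ac 6b 00.
K' ⊕ ipad = 58 8b 2b 9a 5d 36.
Inner input = 58 8b 2b 9a 5d 36 ∥ 7a.
Inner hash: sum = 88+139+43+154+93+54+122 = 693 → 02 b5.

02b5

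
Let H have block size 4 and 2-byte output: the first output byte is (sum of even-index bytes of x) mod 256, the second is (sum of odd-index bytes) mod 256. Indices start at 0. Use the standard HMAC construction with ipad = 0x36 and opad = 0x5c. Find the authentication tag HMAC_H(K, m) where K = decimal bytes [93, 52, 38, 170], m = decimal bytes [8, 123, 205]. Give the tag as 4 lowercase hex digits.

Key decimal bytes [93, 52, 38, 170] = 5d 34 26 aa is exactly B = 4 bytes: K' = 5d 34 26 aa.
K' ⊕ ipad = 6b 02 10 9c.  K' ⊕ opad = 01 68 7a f6.
Inner input = (K'⊕ipad) ∥ m = 6b 02 10 9c ∥ 08 7b cd.
Inner hash: even-index sum = 336 mod 256 = 80; odd-index sum = 281 mod 256 = 25 → 50 19.
Outer input = (K'⊕opad) ∥ inner = 01 68 7a f6 ∥ 50 19.
Outer hash (tag): even-index sum = 203 mod 256 = 203; odd-index sum = 375 mod 256 = 119 → cb 77.

cb77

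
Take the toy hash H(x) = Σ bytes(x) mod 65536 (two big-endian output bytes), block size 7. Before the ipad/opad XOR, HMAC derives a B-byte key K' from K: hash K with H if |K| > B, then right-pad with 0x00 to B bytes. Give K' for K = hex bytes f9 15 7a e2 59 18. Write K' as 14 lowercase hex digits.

f9157ae2591800

Key hex bytes f9 15 7a e2 59 18 is 6 bytes ≤ B = 7; zero-pad to 7 bytes: K' = f9 15 7a e2 59 18 00.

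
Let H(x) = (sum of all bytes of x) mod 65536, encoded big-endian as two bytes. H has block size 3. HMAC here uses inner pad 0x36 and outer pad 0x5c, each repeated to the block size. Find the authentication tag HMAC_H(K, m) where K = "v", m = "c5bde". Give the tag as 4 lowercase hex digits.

Key "v" = 76 is 1 byte ≤ B = 3; zero-pad to 3 bytes: K' = 76 00 00.
K' ⊕ ipad = 40 36 36.  K' ⊕ opad = 2a 5c 5c.
Inner input = (K'⊕ipad) ∥ m = 40 36 36 ∥ 63 35 62 64 65.
Inner hash: sum = 64+54+54+99+53+98+100+101 = 623 → 02 6f.
Outer input = (K'⊕opad) ∥ inner = 2a 5c 5c ∥ 02 6f.
Outer hash (tag): sum = 42+92+92+2+111 = 339 → 01 53.

0153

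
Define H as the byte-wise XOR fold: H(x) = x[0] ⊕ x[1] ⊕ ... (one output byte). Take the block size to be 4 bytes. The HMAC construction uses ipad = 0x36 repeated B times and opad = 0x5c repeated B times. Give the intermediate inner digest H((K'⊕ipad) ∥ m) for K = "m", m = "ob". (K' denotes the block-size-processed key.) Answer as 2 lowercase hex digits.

60

Key "m" = 6d is 1 byte ≤ B = 4; zero-pad to 4 bytes: K' = 6d 00 00 00.
K' ⊕ ipad = 5b 36 36 36.
Inner input = 5b 36 36 36 ∥ 6f 62.
Inner hash: XOR 5b⊕36⊕36⊕36⊕6f⊕62 = 60.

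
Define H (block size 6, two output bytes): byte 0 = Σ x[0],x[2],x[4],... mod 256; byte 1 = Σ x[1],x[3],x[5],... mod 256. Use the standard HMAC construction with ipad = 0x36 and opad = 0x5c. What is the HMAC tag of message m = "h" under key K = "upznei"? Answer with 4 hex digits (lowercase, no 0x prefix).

d290

Key "upznei" = 75 70 7a 6e 65 69 is exactly B = 6 bytes: K' = 75 70 7a 6e 65 69.
K' ⊕ ipad = 43 46 4c 58 53 5f.  K' ⊕ opad = 29 2c 26 32 39 35.
Inner input = (K'⊕ipad) ∥ m = 43 46 4c 58 53 5f ∥ 68.
Inner hash: even-index sum = 330 mod 256 = 74; odd-index sum = 253 mod 256 = 253 → 4a fd.
Outer input = (K'⊕opad) ∥ inner = 29 2c 26 32 39 35 ∥ 4a fd.
Outer hash (tag): even-index sum = 210 mod 256 = 210; odd-index sum = 400 mod 256 = 144 → d2 90.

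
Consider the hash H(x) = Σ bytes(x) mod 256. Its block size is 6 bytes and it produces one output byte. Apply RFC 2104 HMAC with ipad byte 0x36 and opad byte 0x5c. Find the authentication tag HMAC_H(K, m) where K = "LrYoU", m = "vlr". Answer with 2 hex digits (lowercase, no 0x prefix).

4e

Key "LrYoU" = 4c 72 59 6f 55 is 5 bytes ≤ B = 6; zero-pad to 6 bytes: K' = 4c 72 59 6f 55 00.
K' ⊕ ipad = 7a 44 6f 59 63 36.  K' ⊕ opad = 10 2e 05 33 09 5c.
Inner input = (K'⊕ipad) ∥ m = 7a 44 6f 59 63 36 ∥ 76 6c 72.
Inner hash: sum = 122+68+111+89+99+54+118+108+114 = 883; mod 256 = 115 → 73.
Outer input = (K'⊕opad) ∥ inner = 10 2e 05 33 09 5c ∥ 73.
Outer hash (tag): sum = 16+46+5+51+9+92+115 = 334; mod 256 = 78 → 4e.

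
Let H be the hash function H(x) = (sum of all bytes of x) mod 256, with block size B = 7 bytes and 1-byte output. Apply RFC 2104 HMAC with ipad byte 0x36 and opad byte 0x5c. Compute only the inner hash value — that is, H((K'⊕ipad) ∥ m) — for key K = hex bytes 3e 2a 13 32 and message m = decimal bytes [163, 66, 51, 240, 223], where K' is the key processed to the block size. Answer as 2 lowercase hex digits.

d6

Key hex bytes 3e 2a 13 32 is 4 bytes ≤ B = 7; zero-pad to 7 bytes: K' = 3e 2a 13 32 00 00 00.
K' ⊕ ipad = 08 1c 25 04 36 36 36.
Inner input = 08 1c 25 04 36 36 36 ∥ a3 42 33 f0 df.
Inner hash: sum = 8+28+37+4+54+54+54+163+66+51+240+223 = 982; mod 256 = 214 → d6.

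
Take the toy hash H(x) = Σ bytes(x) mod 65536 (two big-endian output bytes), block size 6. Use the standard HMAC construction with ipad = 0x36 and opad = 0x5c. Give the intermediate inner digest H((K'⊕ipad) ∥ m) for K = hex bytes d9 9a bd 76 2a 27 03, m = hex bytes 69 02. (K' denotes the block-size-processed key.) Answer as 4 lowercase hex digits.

0243

Key hex bytes d9 9a bd 76 2a 27 03 is 7 bytes > B = 6, so hash it first: H(key) = 02 fa, then zero-pad to 6 bytes: K' = 02 fa 00 00 00 00.
K' ⊕ ipad = 34 cc 36 36 36 36.
Inner input = 34 cc 36 36 36 36 ∥ 69 02.
Inner hash: sum = 52+204+54+54+54+54+105+2 = 579 → 02 43.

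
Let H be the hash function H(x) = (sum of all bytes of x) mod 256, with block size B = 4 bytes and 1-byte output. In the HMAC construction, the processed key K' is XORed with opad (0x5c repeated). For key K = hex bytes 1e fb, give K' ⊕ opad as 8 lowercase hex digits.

42a75c5c

Key hex bytes 1e fb is 2 bytes ≤ B = 4; zero-pad to 4 bytes: K' = 1e fb 00 00.
XOR each byte with 0x5c: 1e⊕5c=42, fb⊕5c=a7, 00⊕5c=5c, 00⊕5c=5c.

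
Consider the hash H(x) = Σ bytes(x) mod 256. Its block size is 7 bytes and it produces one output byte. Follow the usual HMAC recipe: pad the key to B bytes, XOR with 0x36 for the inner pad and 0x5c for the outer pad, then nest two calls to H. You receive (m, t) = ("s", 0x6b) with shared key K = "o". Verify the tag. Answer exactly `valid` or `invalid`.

Key "o" = 6f is 1 byte ≤ B = 7; zero-pad to 7 bytes: K' = 6f 00 00 00 00 00 00.
K' ⊕ ipad = 59 36 36 36 36 36 36; K' ⊕ opad = 33 5c 5c 5c 5c 5c 5c.
Inner hash: sum = 89+54+54+54+54+54+54+115 = 528; mod 256 = 16 → 10.
Outer hash (recomputed tag): sum = 51+92+92+92+92+92+92+16 = 619; mod 256 = 107 → 6b.
Recomputed tag = 6b; claimed = 6b → match.

valid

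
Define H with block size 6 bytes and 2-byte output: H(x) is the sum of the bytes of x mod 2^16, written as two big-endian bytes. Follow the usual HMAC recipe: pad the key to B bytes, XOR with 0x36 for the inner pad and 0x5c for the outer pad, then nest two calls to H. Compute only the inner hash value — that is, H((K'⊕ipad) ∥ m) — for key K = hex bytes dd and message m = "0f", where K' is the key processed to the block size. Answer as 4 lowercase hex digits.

Key hex bytes dd is 1 byte ≤ B = 6; zero-pad to 6 bytes: K' = dd 00 00 00 00 00.
K' ⊕ ipad = eb 36 36 36 36 36.
Inner input = eb 36 36 36 36 36 ∥ 30 66.
Inner hash: sum = 235+54+54+54+54+54+48+102 = 655 → 02 8f.

028f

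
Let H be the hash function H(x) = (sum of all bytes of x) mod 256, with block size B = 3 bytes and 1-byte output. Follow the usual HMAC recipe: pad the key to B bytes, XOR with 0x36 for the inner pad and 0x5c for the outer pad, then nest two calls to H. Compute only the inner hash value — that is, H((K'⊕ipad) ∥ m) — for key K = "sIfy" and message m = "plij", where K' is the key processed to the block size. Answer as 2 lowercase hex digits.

c8

Key "sIfy" = 73 49 66 79 is 4 bytes > B = 3, so hash it first: H(key) = 9b, then zero-pad to 3 bytes: K' = 9b 00 00.
K' ⊕ ipad = ad 36 36.
Inner input = ad 36 36 ∥ 70 6c 69 6a.
Inner hash: sum = 173+54+54+112+108+105+106 = 712; mod 256 = 200 → c8.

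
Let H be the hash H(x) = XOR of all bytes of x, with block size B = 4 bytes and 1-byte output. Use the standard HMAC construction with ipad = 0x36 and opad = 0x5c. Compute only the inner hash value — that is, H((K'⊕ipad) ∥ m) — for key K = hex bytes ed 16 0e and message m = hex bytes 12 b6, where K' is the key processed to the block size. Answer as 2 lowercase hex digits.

51

Key hex bytes ed 16 0e is 3 bytes ≤ B = 4; zero-pad to 4 bytes: K' = ed 16 0e 00.
K' ⊕ ipad = db 20 38 36.
Inner input = db 20 38 36 ∥ 12 b6.
Inner hash: XOR db⊕20⊕38⊕36⊕12⊕b6 = 51.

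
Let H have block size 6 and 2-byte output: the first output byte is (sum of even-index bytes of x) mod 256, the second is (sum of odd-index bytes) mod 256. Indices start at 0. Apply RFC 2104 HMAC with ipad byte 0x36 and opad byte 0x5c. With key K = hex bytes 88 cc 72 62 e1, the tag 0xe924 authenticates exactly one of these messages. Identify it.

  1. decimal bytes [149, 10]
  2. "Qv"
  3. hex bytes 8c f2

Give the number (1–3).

2

Key hex bytes 88 cc 72 62 e1 is 5 bytes ≤ B = 6; zero-pad to 6 bytes: K' = 88 cc 72 62 e1 00.
K' ⊕ ipad = be fa 44 54 d7 36; K' ⊕ opad = d4 90 2e 3e bd 5c.
m1: inner = H(be fa 44 54 d7 36 95 0a) = 6e 8e; tag = H(d4 90 2e 3e bd 5c 6e 8e) = 2db8
m2: inner = H(be fa 44 54 d7 36 51 76) = 2a fa; tag = H(d4 90 2e 3e bd 5c 2a fa) = e924 ← matches
m3: inner = H(be fa 44 54 d7 36 8c f2) = 65 76; tag = H(d4 90 2e 3e bd 5c 65 76) = 24a0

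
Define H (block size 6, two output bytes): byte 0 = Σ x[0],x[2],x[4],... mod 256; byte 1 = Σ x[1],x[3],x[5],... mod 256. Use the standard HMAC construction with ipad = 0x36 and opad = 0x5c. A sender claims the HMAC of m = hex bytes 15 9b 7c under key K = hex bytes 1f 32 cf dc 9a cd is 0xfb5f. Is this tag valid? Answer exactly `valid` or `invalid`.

Key hex bytes 1f 32 cf dc 9a cd is exactly B = 6 bytes: K' = 1f 32 cf dc 9a cd.
K' ⊕ ipad = 29 04 f9 ea ac fb; K' ⊕ opad = 43 6e 93 80 c6 91.
Inner hash: even-index sum = 607 mod 256 = 95; odd-index sum = 644 mod 256 = 132 → 5f 84.
Outer hash (recomputed tag): even-index sum = 507 mod 256 = 251; odd-index sum = 515 mod 256 = 3 → fb 03.
Recomputed tag = fb03; claimed = fb5f → mismatch.

invalid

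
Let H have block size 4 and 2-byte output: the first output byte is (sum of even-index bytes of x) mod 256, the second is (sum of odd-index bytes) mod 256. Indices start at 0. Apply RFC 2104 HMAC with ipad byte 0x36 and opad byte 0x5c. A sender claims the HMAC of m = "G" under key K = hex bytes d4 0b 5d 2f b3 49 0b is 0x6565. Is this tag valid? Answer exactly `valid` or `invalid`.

invalid

Key hex bytes d4 0b 5d 2f b3 49 0b is 7 bytes > B = 4, so hash it first: H(key) = ef 83, then zero-pad to 4 bytes: K' = ef 83 00 00.
K' ⊕ ipad = d9 b5 36 36; K' ⊕ opad = b3 df 5c 5c.
Inner hash: even-index sum = 342 mod 256 = 86; odd-index sum = 235 mod 256 = 235 → 56 eb.
Outer hash (recomputed tag): even-index sum = 357 mod 256 = 101; odd-index sum = 550 mod 256 = 38 → 65 26.
Recomputed tag = 6526; claimed = 6565 → mismatch.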